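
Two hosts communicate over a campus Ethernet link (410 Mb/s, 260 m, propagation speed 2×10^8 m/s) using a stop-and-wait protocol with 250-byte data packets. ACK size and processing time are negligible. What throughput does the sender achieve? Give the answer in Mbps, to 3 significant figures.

267 Mbps

t_tx = L/R = 2000/410000000 = 4.87805e-06 s.
t_prop = 260/200000000 = 1.3e-06 s; RTT = 2.6e-06 s.
Cycle = t_tx + RTT = 7.47805e-06 s.
Throughput = L / cycle = 2000 / 7.47805e-06 = 267 Mbps.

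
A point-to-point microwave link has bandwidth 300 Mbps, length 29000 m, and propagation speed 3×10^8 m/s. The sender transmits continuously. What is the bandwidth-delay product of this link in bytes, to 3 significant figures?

3630 bytes

Propagation delay = 29000 / 300000000 = 9.66667e-05 s.
BDP = R × t_prop = 300000000 × 9.66667e-05 = 29000 bits.
In bytes: 29000/8 = 3630 bytes.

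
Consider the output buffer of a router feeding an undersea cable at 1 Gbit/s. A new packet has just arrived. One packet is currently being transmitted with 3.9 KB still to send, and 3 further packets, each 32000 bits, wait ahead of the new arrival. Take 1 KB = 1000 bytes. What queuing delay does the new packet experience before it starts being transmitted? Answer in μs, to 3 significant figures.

127 μs

Each queued packet: L/R = 32000/1000000000 = 32 μs.
3 queued → 96 μs.
Plus remaining 31200 bits of current packet: 31.2 μs.
Queuing delay = 127 μs.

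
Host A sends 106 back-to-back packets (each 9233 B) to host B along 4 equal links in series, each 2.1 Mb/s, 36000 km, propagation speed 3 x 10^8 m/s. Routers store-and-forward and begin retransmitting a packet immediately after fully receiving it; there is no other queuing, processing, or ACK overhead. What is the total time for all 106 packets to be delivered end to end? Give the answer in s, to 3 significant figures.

4.31 s

Per-hop transmission t_tx = L/R = 73864/2100000 = 0.0351733 s.
Per-hop propagation t_prop = 36000000/300000000 = 0.12 s.
Pipeline fill: first packet needs 4·t_tx to clear all hops; remaining 105 packets each add one t_tx.
Total = (4+106-1)·t_tx + 4·t_prop = 109·0.0351733 + 4·0.12 = 4.31 s.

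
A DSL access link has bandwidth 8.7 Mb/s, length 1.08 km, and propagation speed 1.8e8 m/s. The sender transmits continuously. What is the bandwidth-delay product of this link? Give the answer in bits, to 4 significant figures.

Propagation delay = 1080 / 180000000 = 6e-06 s.
BDP = R × t_prop = 8700000 × 6e-06 = 52.2 bits.

52.20 bits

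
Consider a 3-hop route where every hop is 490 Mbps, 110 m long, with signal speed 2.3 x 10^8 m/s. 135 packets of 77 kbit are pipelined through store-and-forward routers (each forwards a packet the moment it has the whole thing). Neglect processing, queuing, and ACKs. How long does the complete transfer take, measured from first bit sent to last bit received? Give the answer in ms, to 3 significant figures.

Per-hop transmission t_tx = L/R = 77000/490000000 = 0.157143 ms.
Per-hop propagation t_prop = 110/2.3e+08 = 0.000478261 ms.
Pipeline fill: first packet needs 3·t_tx to clear all hops; remaining 134 packets each add one t_tx.
Total = (3+135-1)·t_tx + 3·t_prop = 137·0.157143 + 3·0.000478261 = 21.5 ms.

21.5 ms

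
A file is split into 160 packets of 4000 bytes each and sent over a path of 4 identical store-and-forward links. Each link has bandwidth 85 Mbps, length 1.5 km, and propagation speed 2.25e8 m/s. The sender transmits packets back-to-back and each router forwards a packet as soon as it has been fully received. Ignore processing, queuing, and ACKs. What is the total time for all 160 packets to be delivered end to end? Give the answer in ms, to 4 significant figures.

Per-hop transmission t_tx = L/R = 32000/85000000 = 0.376471 ms.
Per-hop propagation t_prop = 1500/225000000 = 0.00666667 ms.
Pipeline fill: first packet needs 4·t_tx to clear all hops; remaining 159 packets each add one t_tx.
Total = (4+160-1)·t_tx + 4·t_prop = 163·0.376471 + 4·0.00666667 = 61.39 ms.

61.39 ms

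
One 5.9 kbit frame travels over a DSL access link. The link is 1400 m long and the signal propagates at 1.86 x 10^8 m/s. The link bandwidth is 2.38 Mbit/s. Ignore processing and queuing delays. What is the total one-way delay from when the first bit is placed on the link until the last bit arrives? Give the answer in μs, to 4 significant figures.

2487 μs

L = 5900 bits.
Transmission delay = L/R = 5900 / 2380000 = 2478.99 μs.
Propagation delay = d/s = 1400 m / 186000000 m/s = 7.52688 μs.
Total = 2487 μs.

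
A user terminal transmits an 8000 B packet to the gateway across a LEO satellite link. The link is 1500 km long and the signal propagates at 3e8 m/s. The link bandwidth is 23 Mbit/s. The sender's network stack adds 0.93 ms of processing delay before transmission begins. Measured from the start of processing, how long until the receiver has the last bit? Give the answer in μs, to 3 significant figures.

L = 8000 × 8 = 64000 bits.
Transmission delay = L/R = 64000 / 23000000 = 2782.61 μs.
Propagation delay = d/s = 1500000 m / 300000000 m/s = 5000 μs.
Plus processing delay 0.93 ms = 930 μs.
Total = 8710 μs.

8710 μs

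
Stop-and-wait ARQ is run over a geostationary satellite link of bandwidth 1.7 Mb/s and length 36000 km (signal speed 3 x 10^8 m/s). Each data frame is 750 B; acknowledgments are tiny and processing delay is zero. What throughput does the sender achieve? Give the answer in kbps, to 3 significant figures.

t_tx = L/R = 6000/1700000 = 0.00352941 s.
t_prop = 36000000/300000000 = 0.12 s; RTT = 0.24 s.
Cycle = t_tx + RTT = 0.243529 s.
Throughput = L / cycle = 6000 / 0.243529 = 24.6 kbps.

24.6 kbps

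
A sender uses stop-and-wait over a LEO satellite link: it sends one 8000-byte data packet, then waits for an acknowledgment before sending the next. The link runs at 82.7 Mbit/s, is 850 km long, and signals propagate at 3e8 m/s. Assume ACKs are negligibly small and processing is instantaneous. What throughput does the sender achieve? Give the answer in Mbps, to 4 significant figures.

9.937 Mbps

t_tx = L/R = 64000/82700000 = 0.000773881 s.
t_prop = 850000/300000000 = 0.00283333 s; RTT = 0.00566667 s.
Cycle = t_tx + RTT = 0.00644055 s.
Throughput = L / cycle = 64000 / 0.00644055 = 9.937 Mbps.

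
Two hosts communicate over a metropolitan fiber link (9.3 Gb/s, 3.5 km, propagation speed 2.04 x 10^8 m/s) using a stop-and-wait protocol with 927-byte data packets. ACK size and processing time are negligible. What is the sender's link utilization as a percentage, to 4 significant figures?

2.271 %

t_tx = L/R = 7416/9300000000 = 7.97419e-07 s.
t_prop = 3500/204000000 = 1.71569e-05 s; RTT = 3.43137e-05 s.
Cycle = t_tx + RTT = 3.51111e-05 s.
Utilization = t_tx / cycle = 7.97419e-07/3.51111e-05 = 2.271 %.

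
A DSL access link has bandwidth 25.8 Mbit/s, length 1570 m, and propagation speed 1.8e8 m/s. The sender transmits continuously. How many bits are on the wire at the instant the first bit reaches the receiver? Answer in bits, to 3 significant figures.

225 bits

Propagation delay = 1570 / 180000000 = 8.72222e-06 s.
BDP = R × t_prop = 25800000 × 8.72222e-06 = 225.033 bits.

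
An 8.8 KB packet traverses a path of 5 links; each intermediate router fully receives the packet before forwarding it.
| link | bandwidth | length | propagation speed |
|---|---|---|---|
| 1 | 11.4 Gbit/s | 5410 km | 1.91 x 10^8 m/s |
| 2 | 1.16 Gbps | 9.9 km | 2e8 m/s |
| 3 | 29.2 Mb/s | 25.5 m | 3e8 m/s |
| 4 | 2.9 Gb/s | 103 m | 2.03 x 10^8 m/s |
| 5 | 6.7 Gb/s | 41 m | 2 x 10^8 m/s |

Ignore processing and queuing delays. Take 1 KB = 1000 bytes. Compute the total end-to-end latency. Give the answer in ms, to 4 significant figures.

L = 70400 bits.
Transmission delays (L/R per hop): 0.00617544, 0.0606897, 2.41096, 0.0242759, 0.0105075 ms; sum = 2.51261 ms.
Propagation delays (d/s per hop): 28.3246, 0.0495, 8.5e-05, 0.000507389, 0.000205 ms; sum = 28.3749 ms.
End-to-end = 30.89 ms.

30.89 ms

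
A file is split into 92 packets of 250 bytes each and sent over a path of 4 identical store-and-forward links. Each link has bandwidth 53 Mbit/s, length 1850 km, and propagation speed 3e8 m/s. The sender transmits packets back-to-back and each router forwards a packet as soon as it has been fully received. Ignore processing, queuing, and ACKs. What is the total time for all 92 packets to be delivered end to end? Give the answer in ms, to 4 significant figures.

28.25 ms

Per-hop transmission t_tx = L/R = 2000/53000000 = 0.0377358 ms.
Per-hop propagation t_prop = 1850000/300000000 = 6.16667 ms.
Pipeline fill: first packet needs 4·t_tx to clear all hops; remaining 91 packets each add one t_tx.
Total = (4+92-1)·t_tx + 4·t_prop = 95·0.0377358 + 4·6.16667 = 28.25 ms.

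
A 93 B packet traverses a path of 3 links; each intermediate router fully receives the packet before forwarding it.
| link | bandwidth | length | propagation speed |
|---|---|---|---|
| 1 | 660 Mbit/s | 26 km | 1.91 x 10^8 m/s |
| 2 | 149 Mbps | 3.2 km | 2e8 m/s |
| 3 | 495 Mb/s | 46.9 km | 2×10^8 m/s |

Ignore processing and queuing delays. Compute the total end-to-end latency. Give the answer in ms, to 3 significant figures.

0.394 ms

L = 93 × 8 = 744 bits.
Transmission delays (L/R per hop): 0.00112727, 0.00499329, 0.00150303 ms; sum = 0.00762359 ms.
Propagation delays (d/s per hop): 0.136126, 0.016, 0.2345 ms; sum = 0.386626 ms.
End-to-end = 0.394 ms.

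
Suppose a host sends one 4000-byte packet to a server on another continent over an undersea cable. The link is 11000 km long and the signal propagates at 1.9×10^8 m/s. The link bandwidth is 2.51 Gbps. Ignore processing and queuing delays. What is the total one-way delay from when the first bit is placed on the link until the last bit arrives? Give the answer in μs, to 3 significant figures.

57900 μs

L = 4000 × 8 = 32000 bits.
Transmission delay = L/R = 32000 / 2510000000 = 12.749 μs.
Propagation delay = d/s = 11000000 m / 190000000 m/s = 57894.7 μs.
Total = 57900 μs.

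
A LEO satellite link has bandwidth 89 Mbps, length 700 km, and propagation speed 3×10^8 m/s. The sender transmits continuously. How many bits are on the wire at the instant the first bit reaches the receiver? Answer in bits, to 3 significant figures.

Propagation delay = 700000 / 300000000 = 0.00233333 s.
BDP = R × t_prop = 89000000 × 0.00233333 = 207667 bits.

208000 bits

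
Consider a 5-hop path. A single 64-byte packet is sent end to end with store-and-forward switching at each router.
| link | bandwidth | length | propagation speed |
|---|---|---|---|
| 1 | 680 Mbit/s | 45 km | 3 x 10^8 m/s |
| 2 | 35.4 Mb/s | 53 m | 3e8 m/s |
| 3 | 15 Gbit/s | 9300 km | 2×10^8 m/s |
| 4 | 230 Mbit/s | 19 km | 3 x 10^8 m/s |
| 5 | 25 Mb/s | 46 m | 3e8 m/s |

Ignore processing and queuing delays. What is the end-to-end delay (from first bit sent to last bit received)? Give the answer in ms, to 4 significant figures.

L = 64 × 8 = 512 bits.
Transmission delays (L/R per hop): 0.000752941, 0.0144633, 3.41333e-05, 0.00222609, 0.02048 ms; sum = 0.0379564 ms.
Propagation delays (d/s per hop): 0.15, 0.000176667, 46.5, 0.0633333, 0.000153333 ms; sum = 46.7137 ms.
End-to-end = 46.75 ms.

46.75 ms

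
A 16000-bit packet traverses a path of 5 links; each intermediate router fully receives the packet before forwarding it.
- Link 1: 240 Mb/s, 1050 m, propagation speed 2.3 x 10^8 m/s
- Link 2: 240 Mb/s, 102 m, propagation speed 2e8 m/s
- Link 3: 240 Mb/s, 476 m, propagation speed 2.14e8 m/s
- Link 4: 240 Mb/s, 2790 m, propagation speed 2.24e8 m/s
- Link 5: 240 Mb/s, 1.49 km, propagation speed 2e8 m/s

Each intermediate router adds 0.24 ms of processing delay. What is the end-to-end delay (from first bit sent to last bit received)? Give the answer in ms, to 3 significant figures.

1.32 ms

Transmission delay per hop = L/R = 16000/240000000 = 0.0666667 ms; 5 hops → 0.333333 ms.
Propagation delays (d/s per hop): 0.00456522, 0.00051, 0.0022243, 0.0124554, 0.00745 ms; sum = 0.0272049 ms.
Processing at 4 router(s): 4 × 0.24 ms = 0.96 ms.
End-to-end = 1.32 ms.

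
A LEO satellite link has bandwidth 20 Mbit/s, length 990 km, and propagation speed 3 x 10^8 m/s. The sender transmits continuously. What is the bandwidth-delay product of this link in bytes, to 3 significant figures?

8250 bytes

Propagation delay = 990000 / 300000000 = 0.0033 s.
BDP = R × t_prop = 20000000 × 0.0033 = 66000 bits.
In bytes: 66000/8 = 8250 bytes.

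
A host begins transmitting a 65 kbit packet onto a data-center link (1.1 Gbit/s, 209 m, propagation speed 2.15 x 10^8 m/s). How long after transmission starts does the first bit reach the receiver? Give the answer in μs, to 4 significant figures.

First bit experiences only propagation delay: d/s = 209/215000000 = 0.9721 μs.

0.9721 μs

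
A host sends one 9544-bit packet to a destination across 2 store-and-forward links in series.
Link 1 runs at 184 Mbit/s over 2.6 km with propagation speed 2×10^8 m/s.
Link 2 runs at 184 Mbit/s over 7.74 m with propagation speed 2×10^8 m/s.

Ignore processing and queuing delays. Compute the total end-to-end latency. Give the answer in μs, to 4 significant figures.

116.8 μs

Transmission delay per hop = L/R = 9544/184000000 = 51.8696 μs; 2 hops → 103.739 μs.
Propagation delays (d/s per hop): 13, 0.0387 μs; sum = 13.0387 μs.
End-to-end = 116.8 μs.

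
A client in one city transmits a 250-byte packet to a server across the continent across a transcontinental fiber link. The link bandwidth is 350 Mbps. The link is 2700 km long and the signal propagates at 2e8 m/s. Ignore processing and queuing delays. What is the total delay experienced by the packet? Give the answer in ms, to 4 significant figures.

L = 250 × 8 = 2000 bits.
Transmission delay = L/R = 2000 / 350000000 = 0.00571429 ms.
Propagation delay = d/s = 2700000 m / 200000000 m/s = 13.5 ms.
Total = 13.51 ms.

13.51 ms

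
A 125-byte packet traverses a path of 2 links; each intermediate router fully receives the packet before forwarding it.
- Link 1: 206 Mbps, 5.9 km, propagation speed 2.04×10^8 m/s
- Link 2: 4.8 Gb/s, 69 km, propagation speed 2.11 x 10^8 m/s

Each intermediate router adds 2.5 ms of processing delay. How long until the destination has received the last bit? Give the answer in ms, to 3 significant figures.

L = 125 × 8 = 1000 bits.
Transmission delays (L/R per hop): 0.00485437, 0.000208333 ms; sum = 0.0050627 ms.
Propagation delays (d/s per hop): 0.0289216, 0.327014 ms; sum = 0.355936 ms.
Processing at 1 router(s): 1 × 2.5 ms = 2.5 ms.
End-to-end = 2.86 ms.

2.86 ms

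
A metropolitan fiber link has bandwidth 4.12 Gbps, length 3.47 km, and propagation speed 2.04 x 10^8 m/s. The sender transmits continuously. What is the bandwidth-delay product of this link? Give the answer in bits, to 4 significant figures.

70080 bits

Propagation delay = 3470 / 204000000 = 1.70098e-05 s.
BDP = R × t_prop = 4120000000 × 1.70098e-05 = 70080.4 bits.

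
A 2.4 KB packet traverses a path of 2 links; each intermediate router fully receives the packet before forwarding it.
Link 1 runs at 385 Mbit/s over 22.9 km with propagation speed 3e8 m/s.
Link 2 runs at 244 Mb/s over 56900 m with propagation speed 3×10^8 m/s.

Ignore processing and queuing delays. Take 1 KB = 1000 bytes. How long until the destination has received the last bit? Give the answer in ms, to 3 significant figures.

L = 19200 bits.
Transmission delays (L/R per hop): 0.0498701, 0.0786885 ms; sum = 0.128559 ms.
Propagation delays (d/s per hop): 0.0763333, 0.189667 ms; sum = 0.266 ms.
End-to-end = 0.395 ms.

0.395 ms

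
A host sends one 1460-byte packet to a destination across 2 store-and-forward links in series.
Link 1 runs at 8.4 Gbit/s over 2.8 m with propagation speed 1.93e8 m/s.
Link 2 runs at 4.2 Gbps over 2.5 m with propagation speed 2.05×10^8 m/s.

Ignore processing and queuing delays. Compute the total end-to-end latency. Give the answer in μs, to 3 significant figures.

4.20 μs

L = 1460 × 8 = 11680 bits.
Transmission delays (L/R per hop): 1.39048, 2.78095 μs; sum = 4.17143 μs.
Propagation delays (d/s per hop): 0.0145078, 0.0121951 μs; sum = 0.0267029 μs.
End-to-end = 4.20 μs.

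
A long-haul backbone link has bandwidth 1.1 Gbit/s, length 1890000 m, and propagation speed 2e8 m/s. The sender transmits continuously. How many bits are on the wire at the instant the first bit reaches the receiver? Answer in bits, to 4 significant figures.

Propagation delay = 1890000 / 200000000 = 0.00945 s.
BDP = R × t_prop = 1100000000 × 0.00945 = 10395000 bits.

10400000 bits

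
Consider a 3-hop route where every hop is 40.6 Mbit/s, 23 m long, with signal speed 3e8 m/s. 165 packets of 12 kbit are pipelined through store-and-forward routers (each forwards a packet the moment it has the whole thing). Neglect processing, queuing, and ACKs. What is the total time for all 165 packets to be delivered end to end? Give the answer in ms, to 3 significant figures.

Per-hop transmission t_tx = L/R = 12000/40600000 = 0.295567 ms.
Per-hop propagation t_prop = 23/300000000 = 7.66667e-05 ms.
Pipeline fill: first packet needs 3·t_tx to clear all hops; remaining 164 packets each add one t_tx.
Total = (3+165-1)·t_tx + 3·t_prop = 167·0.295567 + 3·7.66667e-05 = 49.4 ms.

49.4 ms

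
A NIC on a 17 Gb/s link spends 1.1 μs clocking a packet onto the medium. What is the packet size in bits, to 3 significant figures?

L = R × t_tx = 17000000000 b/s × 1.1e-06 s = 18700 bits.

18700 bits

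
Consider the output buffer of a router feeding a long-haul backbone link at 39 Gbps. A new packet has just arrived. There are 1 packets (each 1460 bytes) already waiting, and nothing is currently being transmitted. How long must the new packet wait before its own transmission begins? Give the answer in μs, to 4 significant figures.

Each queued packet: L/R = 11680/39000000000 = 0.299487 μs.
1 queued → 0.299487 μs.
Queuing delay = 0.2995 μs.

0.2995 μs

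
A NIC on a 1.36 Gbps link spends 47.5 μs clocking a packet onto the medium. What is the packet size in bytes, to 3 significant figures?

L = R × t_tx = 1360000000 b/s × 4.75e-05 s = 64600 bits.
In bytes: 64600 / 8 = 8080 bytes.

8080 bytes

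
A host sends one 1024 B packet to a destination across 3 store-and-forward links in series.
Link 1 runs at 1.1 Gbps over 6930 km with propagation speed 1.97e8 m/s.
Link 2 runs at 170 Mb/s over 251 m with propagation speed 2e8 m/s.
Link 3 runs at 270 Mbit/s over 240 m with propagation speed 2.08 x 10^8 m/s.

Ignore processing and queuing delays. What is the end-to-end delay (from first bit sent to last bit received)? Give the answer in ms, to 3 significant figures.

L = 1024 × 8 = 8192 bits.
Transmission delays (L/R per hop): 0.00744727, 0.0481882, 0.0303407 ms; sum = 0.0859762 ms.
Propagation delays (d/s per hop): 35.1777, 0.001255, 0.00115385 ms; sum = 35.1801 ms.
End-to-end = 35.3 ms.

35.3 ms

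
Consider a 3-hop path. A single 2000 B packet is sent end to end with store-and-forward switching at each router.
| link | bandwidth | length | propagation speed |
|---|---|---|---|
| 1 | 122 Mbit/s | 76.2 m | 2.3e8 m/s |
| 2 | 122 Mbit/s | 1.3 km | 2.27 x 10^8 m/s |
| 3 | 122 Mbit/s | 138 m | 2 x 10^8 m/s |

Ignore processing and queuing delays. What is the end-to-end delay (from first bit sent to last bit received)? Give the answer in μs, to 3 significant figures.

400 μs

L = 2000 × 8 = 16000 bits.
Transmission delay per hop = L/R = 16000/122000000 = 131.148 μs; 3 hops → 393.443 μs.
Propagation delays (d/s per hop): 0.331304, 5.72687, 0.69 μs; sum = 6.74818 μs.
End-to-end = 400 μs.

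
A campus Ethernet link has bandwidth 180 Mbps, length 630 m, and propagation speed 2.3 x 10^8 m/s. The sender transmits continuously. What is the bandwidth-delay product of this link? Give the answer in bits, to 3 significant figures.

Propagation delay = 630 / 2.3e+08 = 2.73913e-06 s.
BDP = R × t_prop = 180000000 × 2.73913e-06 = 493.043 bits.

493 bits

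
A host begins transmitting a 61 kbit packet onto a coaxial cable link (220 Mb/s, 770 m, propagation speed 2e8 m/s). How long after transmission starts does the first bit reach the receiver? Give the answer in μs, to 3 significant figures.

First bit experiences only propagation delay: d/s = 770/200000000 = 3.85 μs.

3.85 μs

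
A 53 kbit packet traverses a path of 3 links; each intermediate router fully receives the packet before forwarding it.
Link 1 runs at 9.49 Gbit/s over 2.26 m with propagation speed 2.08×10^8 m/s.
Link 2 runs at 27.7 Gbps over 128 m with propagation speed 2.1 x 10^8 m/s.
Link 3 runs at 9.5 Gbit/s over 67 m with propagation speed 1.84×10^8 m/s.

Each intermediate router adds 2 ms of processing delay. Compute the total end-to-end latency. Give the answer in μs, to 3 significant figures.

4010 μs

L = 53000 bits.
Transmission delays (L/R per hop): 5.58483, 1.91336, 5.57895 μs; sum = 13.0771 μs.
Propagation delays (d/s per hop): 0.0108654, 0.609524, 0.36413 μs; sum = 0.98452 μs.
Processing at 2 router(s): 2 × 2 ms = 4000 μs.
End-to-end = 4010 μs.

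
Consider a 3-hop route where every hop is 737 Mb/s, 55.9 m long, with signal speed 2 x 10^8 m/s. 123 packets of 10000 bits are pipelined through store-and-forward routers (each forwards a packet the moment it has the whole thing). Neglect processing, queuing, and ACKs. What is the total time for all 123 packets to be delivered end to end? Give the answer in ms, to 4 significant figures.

1.697 ms

Per-hop transmission t_tx = L/R = 10000/737000000 = 0.0135685 ms.
Per-hop propagation t_prop = 55.9/200000000 = 0.0002795 ms.
Pipeline fill: first packet needs 3·t_tx to clear all hops; remaining 122 packets each add one t_tx.
Total = (3+123-1)·t_tx + 3·t_prop = 125·0.0135685 + 3·0.0002795 = 1.697 ms.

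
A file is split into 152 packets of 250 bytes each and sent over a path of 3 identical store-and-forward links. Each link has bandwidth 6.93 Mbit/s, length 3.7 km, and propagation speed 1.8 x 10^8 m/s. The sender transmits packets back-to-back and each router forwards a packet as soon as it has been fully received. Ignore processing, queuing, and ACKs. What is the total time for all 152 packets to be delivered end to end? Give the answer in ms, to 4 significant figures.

44.51 ms

Per-hop transmission t_tx = L/R = 2000/6930000 = 0.2886 ms.
Per-hop propagation t_prop = 3700/180000000 = 0.0205556 ms.
Pipeline fill: first packet needs 3·t_tx to clear all hops; remaining 151 packets each add one t_tx.
Total = (3+152-1)·t_tx + 3·t_prop = 154·0.2886 + 3·0.0205556 = 44.51 ms.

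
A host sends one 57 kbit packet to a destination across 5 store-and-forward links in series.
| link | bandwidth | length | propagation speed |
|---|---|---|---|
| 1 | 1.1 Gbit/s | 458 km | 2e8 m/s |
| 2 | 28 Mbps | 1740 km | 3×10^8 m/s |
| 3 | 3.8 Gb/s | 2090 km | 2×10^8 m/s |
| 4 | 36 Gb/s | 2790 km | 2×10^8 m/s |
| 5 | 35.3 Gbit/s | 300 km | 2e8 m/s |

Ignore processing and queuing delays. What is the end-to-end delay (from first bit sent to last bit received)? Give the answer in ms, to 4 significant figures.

L = 57000 bits.
Transmission delays (L/R per hop): 0.0518182, 2.03571, 0.015, 0.00158333, 0.00161473 ms; sum = 2.10573 ms.
Propagation delays (d/s per hop): 2.29, 5.8, 10.45, 13.95, 1.5 ms; sum = 33.99 ms.
End-to-end = 36.10 ms.

36.10 ms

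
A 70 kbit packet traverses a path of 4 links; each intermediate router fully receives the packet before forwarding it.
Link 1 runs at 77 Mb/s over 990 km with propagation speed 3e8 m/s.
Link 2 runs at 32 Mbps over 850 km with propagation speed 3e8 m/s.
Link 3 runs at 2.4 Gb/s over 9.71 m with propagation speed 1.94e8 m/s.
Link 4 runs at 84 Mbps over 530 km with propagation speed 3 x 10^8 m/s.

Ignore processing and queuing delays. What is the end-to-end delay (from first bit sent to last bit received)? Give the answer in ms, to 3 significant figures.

L = 70000 bits.
Transmission delays (L/R per hop): 0.909091, 2.1875, 0.0291667, 0.833333 ms; sum = 3.95909 ms.
Propagation delays (d/s per hop): 3.3, 2.83333, 5.00515e-05, 1.76667 ms; sum = 7.90005 ms.
End-to-end = 11.9 ms.

11.9 ms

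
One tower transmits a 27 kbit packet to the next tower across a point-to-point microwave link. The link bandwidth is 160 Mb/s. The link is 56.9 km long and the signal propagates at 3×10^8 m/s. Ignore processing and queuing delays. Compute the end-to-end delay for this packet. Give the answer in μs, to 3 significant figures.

358 μs

L = 27000 bits.
Transmission delay = L/R = 27000 / 160000000 = 168.75 μs.
Propagation delay = d/s = 56900 m / 300000000 m/s = 189.667 μs.
Total = 358 μs.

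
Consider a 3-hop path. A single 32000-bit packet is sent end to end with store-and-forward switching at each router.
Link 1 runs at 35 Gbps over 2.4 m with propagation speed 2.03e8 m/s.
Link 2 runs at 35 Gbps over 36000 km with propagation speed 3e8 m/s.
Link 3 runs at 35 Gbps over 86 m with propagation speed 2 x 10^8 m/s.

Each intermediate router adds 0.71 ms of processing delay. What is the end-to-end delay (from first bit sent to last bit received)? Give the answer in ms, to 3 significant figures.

121 ms

Transmission delay per hop = L/R = 32000/35000000000 = 0.000914286 ms; 3 hops → 0.00274286 ms.
Propagation delays (d/s per hop): 1.18227e-05, 120, 0.00043 ms; sum = 120 ms.
Processing at 2 router(s): 2 × 0.71 ms = 1.42 ms.
End-to-end = 121 ms.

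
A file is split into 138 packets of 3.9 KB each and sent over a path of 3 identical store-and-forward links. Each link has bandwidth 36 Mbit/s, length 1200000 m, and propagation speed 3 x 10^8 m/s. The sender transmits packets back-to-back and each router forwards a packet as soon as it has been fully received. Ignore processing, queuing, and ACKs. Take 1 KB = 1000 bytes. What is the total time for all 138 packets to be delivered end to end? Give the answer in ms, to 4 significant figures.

133.3 ms

Per-hop transmission t_tx = L/R = 31200/36000000 = 0.866667 ms.
Per-hop propagation t_prop = 1200000/300000000 = 4 ms.
Pipeline fill: first packet needs 3·t_tx to clear all hops; remaining 137 packets each add one t_tx.
Total = (3+138-1)·t_tx + 3·t_prop = 140·0.866667 + 3·4 = 133.3 ms.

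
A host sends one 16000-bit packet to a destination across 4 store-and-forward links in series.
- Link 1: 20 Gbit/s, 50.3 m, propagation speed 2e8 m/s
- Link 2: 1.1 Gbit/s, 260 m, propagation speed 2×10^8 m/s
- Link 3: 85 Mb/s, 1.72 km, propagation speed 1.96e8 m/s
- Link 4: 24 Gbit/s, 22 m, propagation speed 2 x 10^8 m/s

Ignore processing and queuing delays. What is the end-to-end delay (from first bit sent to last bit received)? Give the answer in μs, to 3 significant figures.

Transmission delays (L/R per hop): 0.8, 14.5455, 188.235, 0.666667 μs; sum = 204.247 μs.
Propagation delays (d/s per hop): 0.2515, 1.3, 8.77551, 0.11 μs; sum = 10.437 μs.
End-to-end = 215 μs.

215 μs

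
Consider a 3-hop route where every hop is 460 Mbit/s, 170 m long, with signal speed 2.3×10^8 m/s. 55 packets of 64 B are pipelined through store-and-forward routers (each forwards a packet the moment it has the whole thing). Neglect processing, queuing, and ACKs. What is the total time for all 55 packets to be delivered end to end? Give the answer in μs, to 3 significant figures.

65.7 μs

Per-hop transmission t_tx = L/R = 512/460000000 = 1.11304 μs.
Per-hop propagation t_prop = 170/2.3e+08 = 0.73913 μs.
Pipeline fill: first packet needs 3·t_tx to clear all hops; remaining 54 packets each add one t_tx.
Total = (3+55-1)·t_tx + 3·t_prop = 57·1.11304 + 3·0.73913 = 65.7 μs.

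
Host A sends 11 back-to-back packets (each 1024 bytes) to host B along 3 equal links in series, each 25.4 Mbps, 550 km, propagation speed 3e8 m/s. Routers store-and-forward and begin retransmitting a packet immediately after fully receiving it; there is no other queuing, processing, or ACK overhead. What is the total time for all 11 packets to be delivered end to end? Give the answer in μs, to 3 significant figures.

Per-hop transmission t_tx = L/R = 8192/25400000 = 322.52 μs.
Per-hop propagation t_prop = 550000/300000000 = 1833.33 μs.
Pipeline fill: first packet needs 3·t_tx to clear all hops; remaining 10 packets each add one t_tx.
Total = (3+11-1)·t_tx + 3·t_prop = 13·322.52 + 3·1833.33 = 9690 μs.

9690 μs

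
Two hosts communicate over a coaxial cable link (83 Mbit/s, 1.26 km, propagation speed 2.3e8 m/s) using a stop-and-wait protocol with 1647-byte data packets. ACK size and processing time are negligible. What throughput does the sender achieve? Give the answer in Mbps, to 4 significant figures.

77.64 Mbps

t_tx = L/R = 13176/83000000 = 0.000158747 s.
t_prop = 1260/2.3e+08 = 5.47826e-06 s; RTT = 1.09565e-05 s.
Cycle = t_tx + RTT = 0.000169704 s.
Throughput = L / cycle = 13176 / 0.000169704 = 77.64 Mbps.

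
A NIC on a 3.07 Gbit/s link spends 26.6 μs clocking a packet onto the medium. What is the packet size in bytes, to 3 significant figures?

L = R × t_tx = 3070000000 b/s × 2.66e-05 s = 81662 bits.
In bytes: 81662 / 8 = 10200 bytes.

10200 bytes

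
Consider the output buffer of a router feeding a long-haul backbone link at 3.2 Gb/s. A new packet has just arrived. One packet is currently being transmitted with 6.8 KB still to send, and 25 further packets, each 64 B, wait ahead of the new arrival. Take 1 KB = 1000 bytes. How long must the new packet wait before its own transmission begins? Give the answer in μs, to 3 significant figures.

21.0 μs

Each queued packet: L/R = 512/3200000000 = 0.16 μs.
25 queued → 4 μs.
Plus remaining 54400 bits of current packet: 17 μs.
Queuing delay = 21.0 μs.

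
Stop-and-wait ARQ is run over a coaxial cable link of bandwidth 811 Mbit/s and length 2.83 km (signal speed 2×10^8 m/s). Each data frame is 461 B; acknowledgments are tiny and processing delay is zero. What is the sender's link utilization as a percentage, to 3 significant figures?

13.8 %

t_tx = L/R = 3688/811000000 = 4.54747e-06 s.
t_prop = 2830/200000000 = 1.415e-05 s; RTT = 2.83e-05 s.
Cycle = t_tx + RTT = 3.28475e-05 s.
Utilization = t_tx / cycle = 4.54747e-06/3.28475e-05 = 13.8 %.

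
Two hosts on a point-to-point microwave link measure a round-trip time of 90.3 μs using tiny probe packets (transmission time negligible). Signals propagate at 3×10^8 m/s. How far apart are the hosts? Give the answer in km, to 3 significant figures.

One-way propagation = RTT/2 = 45.15 μs.
d = s × t = 300000000 × 4.515e-05 = 13.5 km.

13.5 km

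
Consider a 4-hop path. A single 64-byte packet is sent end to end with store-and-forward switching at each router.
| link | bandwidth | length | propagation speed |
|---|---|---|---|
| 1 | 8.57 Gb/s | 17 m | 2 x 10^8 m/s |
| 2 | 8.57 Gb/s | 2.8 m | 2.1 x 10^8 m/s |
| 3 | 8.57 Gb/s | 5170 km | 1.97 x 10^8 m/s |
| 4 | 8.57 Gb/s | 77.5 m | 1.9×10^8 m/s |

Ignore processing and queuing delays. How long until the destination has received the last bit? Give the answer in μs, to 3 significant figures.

26200 μs

L = 64 × 8 = 512 bits.
Transmission delay per hop = L/R = 512/8570000000 = 0.0597433 μs; 4 hops → 0.238973 μs.
Propagation delays (d/s per hop): 0.085, 0.0133333, 26243.7, 0.407895 μs; sum = 26244.2 μs.
End-to-end = 26200 μs.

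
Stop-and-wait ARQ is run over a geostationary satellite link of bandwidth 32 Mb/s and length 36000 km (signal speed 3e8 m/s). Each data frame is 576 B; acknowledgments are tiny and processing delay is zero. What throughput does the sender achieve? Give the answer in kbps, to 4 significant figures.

19.19 kbps

t_tx = L/R = 4608/32000000 = 0.000144 s.
t_prop = 36000000/300000000 = 0.12 s; RTT = 0.24 s.
Cycle = t_tx + RTT = 0.240144 s.
Throughput = L / cycle = 4608 / 0.240144 = 19.19 kbps.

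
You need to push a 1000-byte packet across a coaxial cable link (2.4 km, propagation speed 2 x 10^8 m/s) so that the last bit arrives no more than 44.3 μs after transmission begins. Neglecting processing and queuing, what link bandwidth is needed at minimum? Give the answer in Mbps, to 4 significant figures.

L = 8000 bits.
Propagation delay = 2400 / 200000000 = 12 μs.
Transmission budget = 44.3 − 12 = 32.3 μs.
R ≥ L / t_tx = 8000 bits / 3.23e-05 s = 247.7 Mbps.

247.7 Mbps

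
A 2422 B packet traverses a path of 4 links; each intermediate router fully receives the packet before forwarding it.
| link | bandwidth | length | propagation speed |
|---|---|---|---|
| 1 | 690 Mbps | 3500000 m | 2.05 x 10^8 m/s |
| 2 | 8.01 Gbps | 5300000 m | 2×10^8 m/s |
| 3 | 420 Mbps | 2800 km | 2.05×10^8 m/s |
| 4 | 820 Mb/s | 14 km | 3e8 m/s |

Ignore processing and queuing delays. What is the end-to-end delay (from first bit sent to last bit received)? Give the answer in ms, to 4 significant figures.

57.38 ms

L = 2422 × 8 = 19376 bits.
Transmission delays (L/R per hop): 0.0280812, 0.00241898, 0.0461333, 0.0236293 ms; sum = 0.100263 ms.
Propagation delays (d/s per hop): 17.0732, 26.5, 13.6585, 0.0466667 ms; sum = 57.2784 ms.
End-to-end = 57.38 ms.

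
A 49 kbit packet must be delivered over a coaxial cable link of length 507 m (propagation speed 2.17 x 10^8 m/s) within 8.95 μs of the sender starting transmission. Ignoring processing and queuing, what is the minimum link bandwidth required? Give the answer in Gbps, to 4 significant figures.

Propagation delay = 507 / 217000000 = 2.33641 μs.
Transmission budget = 8.95 − 2.33641 = 6.61359 μs.
R ≥ L / t_tx = 49000 bits / 6.61359e-06 s = 7.409 Gbps.

7.409 Gbps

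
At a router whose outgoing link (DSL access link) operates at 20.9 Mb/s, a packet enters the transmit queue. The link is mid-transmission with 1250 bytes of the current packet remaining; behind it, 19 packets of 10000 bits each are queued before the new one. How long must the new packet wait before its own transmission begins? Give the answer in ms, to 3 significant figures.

9.57 ms

Each queued packet: L/R = 10000/20900000 = 0.478469 ms.
19 queued → 9.09091 ms.
Plus remaining 10000 bits of current packet: 0.478469 ms.
Queuing delay = 9.57 ms.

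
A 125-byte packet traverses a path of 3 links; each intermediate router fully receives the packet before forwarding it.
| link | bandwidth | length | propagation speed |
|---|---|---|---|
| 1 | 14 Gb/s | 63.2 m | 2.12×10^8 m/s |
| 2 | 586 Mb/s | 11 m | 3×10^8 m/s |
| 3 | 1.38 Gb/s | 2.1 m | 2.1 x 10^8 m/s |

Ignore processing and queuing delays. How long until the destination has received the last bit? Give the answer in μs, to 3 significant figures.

2.85 μs

L = 125 × 8 = 1000 bits.
Transmission delays (L/R per hop): 0.0714286, 1.70648, 0.724638 μs; sum = 2.50255 μs.
Propagation delays (d/s per hop): 0.298113, 0.0366667, 0.01 μs; sum = 0.34478 μs.
End-to-end = 2.85 μs.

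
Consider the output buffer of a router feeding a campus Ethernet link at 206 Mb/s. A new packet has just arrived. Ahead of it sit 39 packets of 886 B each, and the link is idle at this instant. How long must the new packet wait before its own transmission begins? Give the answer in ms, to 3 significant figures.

Each queued packet: L/R = 7088/206000000 = 0.0344078 ms.
39 queued → 1.3419 ms.
Queuing delay = 1.34 ms.

1.34 ms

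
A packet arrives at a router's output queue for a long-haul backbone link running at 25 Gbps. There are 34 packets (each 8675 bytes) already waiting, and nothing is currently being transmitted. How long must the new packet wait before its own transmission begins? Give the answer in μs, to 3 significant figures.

94.4 μs

Each queued packet: L/R = 69400/25000000000 = 2.776 μs.
34 queued → 94.384 μs.
Queuing delay = 94.4 μs.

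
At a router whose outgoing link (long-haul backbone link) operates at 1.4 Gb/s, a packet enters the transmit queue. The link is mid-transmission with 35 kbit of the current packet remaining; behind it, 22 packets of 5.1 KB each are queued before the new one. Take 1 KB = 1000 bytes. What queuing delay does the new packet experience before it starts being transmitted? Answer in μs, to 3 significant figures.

Each queued packet: L/R = 40800/1400000000 = 29.1429 μs.
22 queued → 641.143 μs.
Plus remaining 35000 bits of current packet: 25 μs.
Queuing delay = 666 μs.

666 μs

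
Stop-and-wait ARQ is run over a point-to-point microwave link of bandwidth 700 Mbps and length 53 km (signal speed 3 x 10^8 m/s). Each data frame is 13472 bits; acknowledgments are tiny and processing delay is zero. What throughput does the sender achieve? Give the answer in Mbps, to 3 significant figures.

t_tx = L/R = 13472/700000000 = 1.92457e-05 s.
t_prop = 53000/300000000 = 0.000176667 s; RTT = 0.000353333 s.
Cycle = t_tx + RTT = 0.000372579 s.
Throughput = L / cycle = 13472 / 0.000372579 = 36.2 Mbps.

36.2 Mbps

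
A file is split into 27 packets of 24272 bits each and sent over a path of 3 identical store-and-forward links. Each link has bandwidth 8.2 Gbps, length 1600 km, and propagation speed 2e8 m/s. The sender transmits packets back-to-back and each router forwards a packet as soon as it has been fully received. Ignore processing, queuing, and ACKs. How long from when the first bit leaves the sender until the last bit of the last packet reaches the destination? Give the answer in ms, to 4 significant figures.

24.09 ms

Per-hop transmission t_tx = L/R = 24272/8.2e+09 = 0.00296 ms.
Per-hop propagation t_prop = 1600000/200000000 = 8 ms.
Pipeline fill: first packet needs 3·t_tx to clear all hops; remaining 26 packets each add one t_tx.
Total = (3+27-1)·t_tx + 3·t_prop = 29·0.00296 + 3·8 = 24.09 ms.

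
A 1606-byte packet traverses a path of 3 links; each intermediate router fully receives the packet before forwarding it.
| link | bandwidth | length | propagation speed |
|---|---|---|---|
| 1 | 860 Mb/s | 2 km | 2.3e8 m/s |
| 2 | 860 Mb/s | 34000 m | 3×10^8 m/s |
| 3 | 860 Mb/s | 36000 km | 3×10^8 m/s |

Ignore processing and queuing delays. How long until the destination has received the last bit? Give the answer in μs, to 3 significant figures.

L = 1606 × 8 = 12848 bits.
Transmission delay per hop = L/R = 12848/860000000 = 14.9395 μs; 3 hops → 44.8186 μs.
Propagation delays (d/s per hop): 8.69565, 113.333, 120000 μs; sum = 120122 μs.
End-to-end = 120000 μs.

120000 μs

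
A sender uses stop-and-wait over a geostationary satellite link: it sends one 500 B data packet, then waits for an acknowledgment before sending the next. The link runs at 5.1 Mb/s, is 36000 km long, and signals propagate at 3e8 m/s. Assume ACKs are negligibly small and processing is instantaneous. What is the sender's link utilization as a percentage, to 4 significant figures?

t_tx = L/R = 4000/5100000 = 0.000784314 s.
t_prop = 36000000/300000000 = 0.12 s; RTT = 0.24 s.
Cycle = t_tx + RTT = 0.240784 s.
Utilization = t_tx / cycle = 0.000784314/0.240784 = 0.3257 %.

0.3257 %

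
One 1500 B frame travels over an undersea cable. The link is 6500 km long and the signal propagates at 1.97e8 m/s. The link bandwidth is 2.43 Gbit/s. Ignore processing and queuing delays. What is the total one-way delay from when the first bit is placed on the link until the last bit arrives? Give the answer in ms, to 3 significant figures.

L = 1500 × 8 = 12000 bits.
Transmission delay = L/R = 12000 / 2430000000 = 0.00493827 ms.
Propagation delay = d/s = 6500000 m / 197000000 m/s = 32.9949 ms.
Total = 33.0 ms.

33.0 ms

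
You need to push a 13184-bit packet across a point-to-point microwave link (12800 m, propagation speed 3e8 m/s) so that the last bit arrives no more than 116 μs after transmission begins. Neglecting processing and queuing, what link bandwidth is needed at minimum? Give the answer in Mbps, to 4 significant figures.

Propagation delay = 12800 / 300000000 = 42.6667 μs.
Transmission budget = 116 − 42.6667 = 73.3333 μs.
R ≥ L / t_tx = 13184 bits / 7.33333e-05 s = 179.8 Mbps.

179.8 Mbps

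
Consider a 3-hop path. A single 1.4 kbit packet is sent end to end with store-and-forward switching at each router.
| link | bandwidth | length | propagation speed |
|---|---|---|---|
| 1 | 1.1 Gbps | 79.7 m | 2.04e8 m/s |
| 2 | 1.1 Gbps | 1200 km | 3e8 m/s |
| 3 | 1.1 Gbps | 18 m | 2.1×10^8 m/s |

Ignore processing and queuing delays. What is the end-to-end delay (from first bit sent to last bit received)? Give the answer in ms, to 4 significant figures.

4.004 ms

L = 1400 bits.
Transmission delay per hop = L/R = 1400/1100000000 = 0.00127273 ms; 3 hops → 0.00381818 ms.
Propagation delays (d/s per hop): 0.000390686, 4, 8.57143e-05 ms; sum = 4.00048 ms.
End-to-end = 4.004 ms.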